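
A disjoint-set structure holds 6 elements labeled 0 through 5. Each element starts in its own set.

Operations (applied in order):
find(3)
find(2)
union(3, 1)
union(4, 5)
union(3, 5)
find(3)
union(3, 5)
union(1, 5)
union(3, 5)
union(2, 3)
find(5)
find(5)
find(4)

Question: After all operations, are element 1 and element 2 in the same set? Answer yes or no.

Step 1: find(3) -> no change; set of 3 is {3}
Step 2: find(2) -> no change; set of 2 is {2}
Step 3: union(3, 1) -> merged; set of 3 now {1, 3}
Step 4: union(4, 5) -> merged; set of 4 now {4, 5}
Step 5: union(3, 5) -> merged; set of 3 now {1, 3, 4, 5}
Step 6: find(3) -> no change; set of 3 is {1, 3, 4, 5}
Step 7: union(3, 5) -> already same set; set of 3 now {1, 3, 4, 5}
Step 8: union(1, 5) -> already same set; set of 1 now {1, 3, 4, 5}
Step 9: union(3, 5) -> already same set; set of 3 now {1, 3, 4, 5}
Step 10: union(2, 3) -> merged; set of 2 now {1, 2, 3, 4, 5}
Step 11: find(5) -> no change; set of 5 is {1, 2, 3, 4, 5}
Step 12: find(5) -> no change; set of 5 is {1, 2, 3, 4, 5}
Step 13: find(4) -> no change; set of 4 is {1, 2, 3, 4, 5}
Set of 1: {1, 2, 3, 4, 5}; 2 is a member.

Answer: yes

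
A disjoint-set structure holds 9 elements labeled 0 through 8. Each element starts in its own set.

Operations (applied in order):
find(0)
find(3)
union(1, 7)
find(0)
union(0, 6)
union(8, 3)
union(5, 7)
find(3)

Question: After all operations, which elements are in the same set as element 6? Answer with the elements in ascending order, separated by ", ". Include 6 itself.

Step 1: find(0) -> no change; set of 0 is {0}
Step 2: find(3) -> no change; set of 3 is {3}
Step 3: union(1, 7) -> merged; set of 1 now {1, 7}
Step 4: find(0) -> no change; set of 0 is {0}
Step 5: union(0, 6) -> merged; set of 0 now {0, 6}
Step 6: union(8, 3) -> merged; set of 8 now {3, 8}
Step 7: union(5, 7) -> merged; set of 5 now {1, 5, 7}
Step 8: find(3) -> no change; set of 3 is {3, 8}
Component of 6: {0, 6}

Answer: 0, 6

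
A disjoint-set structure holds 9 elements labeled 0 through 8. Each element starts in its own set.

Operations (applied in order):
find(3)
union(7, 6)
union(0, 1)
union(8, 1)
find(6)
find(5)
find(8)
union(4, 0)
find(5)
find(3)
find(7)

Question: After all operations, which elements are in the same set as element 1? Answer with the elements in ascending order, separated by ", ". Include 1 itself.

Step 1: find(3) -> no change; set of 3 is {3}
Step 2: union(7, 6) -> merged; set of 7 now {6, 7}
Step 3: union(0, 1) -> merged; set of 0 now {0, 1}
Step 4: union(8, 1) -> merged; set of 8 now {0, 1, 8}
Step 5: find(6) -> no change; set of 6 is {6, 7}
Step 6: find(5) -> no change; set of 5 is {5}
Step 7: find(8) -> no change; set of 8 is {0, 1, 8}
Step 8: union(4, 0) -> merged; set of 4 now {0, 1, 4, 8}
Step 9: find(5) -> no change; set of 5 is {5}
Step 10: find(3) -> no change; set of 3 is {3}
Step 11: find(7) -> no change; set of 7 is {6, 7}
Component of 1: {0, 1, 4, 8}

Answer: 0, 1, 4, 8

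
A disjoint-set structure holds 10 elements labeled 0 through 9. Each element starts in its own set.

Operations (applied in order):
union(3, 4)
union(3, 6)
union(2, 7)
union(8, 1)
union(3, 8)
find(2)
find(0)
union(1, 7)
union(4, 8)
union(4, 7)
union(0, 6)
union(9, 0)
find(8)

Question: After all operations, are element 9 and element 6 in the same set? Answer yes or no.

Answer: yes

Derivation:
Step 1: union(3, 4) -> merged; set of 3 now {3, 4}
Step 2: union(3, 6) -> merged; set of 3 now {3, 4, 6}
Step 3: union(2, 7) -> merged; set of 2 now {2, 7}
Step 4: union(8, 1) -> merged; set of 8 now {1, 8}
Step 5: union(3, 8) -> merged; set of 3 now {1, 3, 4, 6, 8}
Step 6: find(2) -> no change; set of 2 is {2, 7}
Step 7: find(0) -> no change; set of 0 is {0}
Step 8: union(1, 7) -> merged; set of 1 now {1, 2, 3, 4, 6, 7, 8}
Step 9: union(4, 8) -> already same set; set of 4 now {1, 2, 3, 4, 6, 7, 8}
Step 10: union(4, 7) -> already same set; set of 4 now {1, 2, 3, 4, 6, 7, 8}
Step 11: union(0, 6) -> merged; set of 0 now {0, 1, 2, 3, 4, 6, 7, 8}
Step 12: union(9, 0) -> merged; set of 9 now {0, 1, 2, 3, 4, 6, 7, 8, 9}
Step 13: find(8) -> no change; set of 8 is {0, 1, 2, 3, 4, 6, 7, 8, 9}
Set of 9: {0, 1, 2, 3, 4, 6, 7, 8, 9}; 6 is a member.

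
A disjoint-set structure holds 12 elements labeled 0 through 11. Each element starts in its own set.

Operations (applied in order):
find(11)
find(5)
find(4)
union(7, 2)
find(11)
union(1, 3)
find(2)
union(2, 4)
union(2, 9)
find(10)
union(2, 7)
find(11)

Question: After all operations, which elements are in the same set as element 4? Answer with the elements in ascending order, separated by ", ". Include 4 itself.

Step 1: find(11) -> no change; set of 11 is {11}
Step 2: find(5) -> no change; set of 5 is {5}
Step 3: find(4) -> no change; set of 4 is {4}
Step 4: union(7, 2) -> merged; set of 7 now {2, 7}
Step 5: find(11) -> no change; set of 11 is {11}
Step 6: union(1, 3) -> merged; set of 1 now {1, 3}
Step 7: find(2) -> no change; set of 2 is {2, 7}
Step 8: union(2, 4) -> merged; set of 2 now {2, 4, 7}
Step 9: union(2, 9) -> merged; set of 2 now {2, 4, 7, 9}
Step 10: find(10) -> no change; set of 10 is {10}
Step 11: union(2, 7) -> already same set; set of 2 now {2, 4, 7, 9}
Step 12: find(11) -> no change; set of 11 is {11}
Component of 4: {2, 4, 7, 9}

Answer: 2, 4, 7, 9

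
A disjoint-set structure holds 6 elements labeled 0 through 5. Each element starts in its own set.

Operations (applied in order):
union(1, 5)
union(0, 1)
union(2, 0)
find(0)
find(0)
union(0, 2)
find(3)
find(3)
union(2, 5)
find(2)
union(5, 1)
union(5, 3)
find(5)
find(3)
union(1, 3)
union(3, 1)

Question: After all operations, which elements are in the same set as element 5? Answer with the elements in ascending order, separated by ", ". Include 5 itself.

Step 1: union(1, 5) -> merged; set of 1 now {1, 5}
Step 2: union(0, 1) -> merged; set of 0 now {0, 1, 5}
Step 3: union(2, 0) -> merged; set of 2 now {0, 1, 2, 5}
Step 4: find(0) -> no change; set of 0 is {0, 1, 2, 5}
Step 5: find(0) -> no change; set of 0 is {0, 1, 2, 5}
Step 6: union(0, 2) -> already same set; set of 0 now {0, 1, 2, 5}
Step 7: find(3) -> no change; set of 3 is {3}
Step 8: find(3) -> no change; set of 3 is {3}
Step 9: union(2, 5) -> already same set; set of 2 now {0, 1, 2, 5}
Step 10: find(2) -> no change; set of 2 is {0, 1, 2, 5}
Step 11: union(5, 1) -> already same set; set of 5 now {0, 1, 2, 5}
Step 12: union(5, 3) -> merged; set of 5 now {0, 1, 2, 3, 5}
Step 13: find(5) -> no change; set of 5 is {0, 1, 2, 3, 5}
Step 14: find(3) -> no change; set of 3 is {0, 1, 2, 3, 5}
Step 15: union(1, 3) -> already same set; set of 1 now {0, 1, 2, 3, 5}
Step 16: union(3, 1) -> already same set; set of 3 now {0, 1, 2, 3, 5}
Component of 5: {0, 1, 2, 3, 5}

Answer: 0, 1, 2, 3, 5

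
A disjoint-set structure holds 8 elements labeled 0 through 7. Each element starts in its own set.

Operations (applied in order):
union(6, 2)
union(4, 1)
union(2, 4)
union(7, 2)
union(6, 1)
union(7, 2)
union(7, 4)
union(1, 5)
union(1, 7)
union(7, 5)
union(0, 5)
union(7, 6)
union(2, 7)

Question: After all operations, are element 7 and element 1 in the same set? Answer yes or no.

Step 1: union(6, 2) -> merged; set of 6 now {2, 6}
Step 2: union(4, 1) -> merged; set of 4 now {1, 4}
Step 3: union(2, 4) -> merged; set of 2 now {1, 2, 4, 6}
Step 4: union(7, 2) -> merged; set of 7 now {1, 2, 4, 6, 7}
Step 5: union(6, 1) -> already same set; set of 6 now {1, 2, 4, 6, 7}
Step 6: union(7, 2) -> already same set; set of 7 now {1, 2, 4, 6, 7}
Step 7: union(7, 4) -> already same set; set of 7 now {1, 2, 4, 6, 7}
Step 8: union(1, 5) -> merged; set of 1 now {1, 2, 4, 5, 6, 7}
Step 9: union(1, 7) -> already same set; set of 1 now {1, 2, 4, 5, 6, 7}
Step 10: union(7, 5) -> already same set; set of 7 now {1, 2, 4, 5, 6, 7}
Step 11: union(0, 5) -> merged; set of 0 now {0, 1, 2, 4, 5, 6, 7}
Step 12: union(7, 6) -> already same set; set of 7 now {0, 1, 2, 4, 5, 6, 7}
Step 13: union(2, 7) -> already same set; set of 2 now {0, 1, 2, 4, 5, 6, 7}
Set of 7: {0, 1, 2, 4, 5, 6, 7}; 1 is a member.

Answer: yes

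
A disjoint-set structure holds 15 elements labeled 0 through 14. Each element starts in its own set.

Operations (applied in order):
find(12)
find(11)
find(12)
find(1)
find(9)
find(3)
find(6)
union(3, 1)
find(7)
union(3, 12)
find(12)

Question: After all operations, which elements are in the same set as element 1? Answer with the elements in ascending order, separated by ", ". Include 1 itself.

Step 1: find(12) -> no change; set of 12 is {12}
Step 2: find(11) -> no change; set of 11 is {11}
Step 3: find(12) -> no change; set of 12 is {12}
Step 4: find(1) -> no change; set of 1 is {1}
Step 5: find(9) -> no change; set of 9 is {9}
Step 6: find(3) -> no change; set of 3 is {3}
Step 7: find(6) -> no change; set of 6 is {6}
Step 8: union(3, 1) -> merged; set of 3 now {1, 3}
Step 9: find(7) -> no change; set of 7 is {7}
Step 10: union(3, 12) -> merged; set of 3 now {1, 3, 12}
Step 11: find(12) -> no change; set of 12 is {1, 3, 12}
Component of 1: {1, 3, 12}

Answer: 1, 3, 12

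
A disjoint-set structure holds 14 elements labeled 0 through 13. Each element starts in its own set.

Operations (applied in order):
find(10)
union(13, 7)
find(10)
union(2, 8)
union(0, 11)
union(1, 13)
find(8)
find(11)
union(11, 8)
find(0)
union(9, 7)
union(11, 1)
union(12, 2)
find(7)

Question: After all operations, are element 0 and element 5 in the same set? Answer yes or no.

Answer: no

Derivation:
Step 1: find(10) -> no change; set of 10 is {10}
Step 2: union(13, 7) -> merged; set of 13 now {7, 13}
Step 3: find(10) -> no change; set of 10 is {10}
Step 4: union(2, 8) -> merged; set of 2 now {2, 8}
Step 5: union(0, 11) -> merged; set of 0 now {0, 11}
Step 6: union(1, 13) -> merged; set of 1 now {1, 7, 13}
Step 7: find(8) -> no change; set of 8 is {2, 8}
Step 8: find(11) -> no change; set of 11 is {0, 11}
Step 9: union(11, 8) -> merged; set of 11 now {0, 2, 8, 11}
Step 10: find(0) -> no change; set of 0 is {0, 2, 8, 11}
Step 11: union(9, 7) -> merged; set of 9 now {1, 7, 9, 13}
Step 12: union(11, 1) -> merged; set of 11 now {0, 1, 2, 7, 8, 9, 11, 13}
Step 13: union(12, 2) -> merged; set of 12 now {0, 1, 2, 7, 8, 9, 11, 12, 13}
Step 14: find(7) -> no change; set of 7 is {0, 1, 2, 7, 8, 9, 11, 12, 13}
Set of 0: {0, 1, 2, 7, 8, 9, 11, 12, 13}; 5 is not a member.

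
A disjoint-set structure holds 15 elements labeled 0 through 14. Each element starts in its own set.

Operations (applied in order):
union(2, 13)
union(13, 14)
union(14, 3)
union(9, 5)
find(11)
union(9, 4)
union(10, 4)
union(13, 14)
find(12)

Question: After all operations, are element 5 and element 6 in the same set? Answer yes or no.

Answer: no

Derivation:
Step 1: union(2, 13) -> merged; set of 2 now {2, 13}
Step 2: union(13, 14) -> merged; set of 13 now {2, 13, 14}
Step 3: union(14, 3) -> merged; set of 14 now {2, 3, 13, 14}
Step 4: union(9, 5) -> merged; set of 9 now {5, 9}
Step 5: find(11) -> no change; set of 11 is {11}
Step 6: union(9, 4) -> merged; set of 9 now {4, 5, 9}
Step 7: union(10, 4) -> merged; set of 10 now {4, 5, 9, 10}
Step 8: union(13, 14) -> already same set; set of 13 now {2, 3, 13, 14}
Step 9: find(12) -> no change; set of 12 is {12}
Set of 5: {4, 5, 9, 10}; 6 is not a member.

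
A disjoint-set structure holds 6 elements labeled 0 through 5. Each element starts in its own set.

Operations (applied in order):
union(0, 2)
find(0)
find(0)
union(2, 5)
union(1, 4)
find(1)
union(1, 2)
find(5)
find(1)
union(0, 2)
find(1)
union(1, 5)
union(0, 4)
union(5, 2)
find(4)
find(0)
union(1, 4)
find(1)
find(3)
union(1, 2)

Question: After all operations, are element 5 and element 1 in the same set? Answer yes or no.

Step 1: union(0, 2) -> merged; set of 0 now {0, 2}
Step 2: find(0) -> no change; set of 0 is {0, 2}
Step 3: find(0) -> no change; set of 0 is {0, 2}
Step 4: union(2, 5) -> merged; set of 2 now {0, 2, 5}
Step 5: union(1, 4) -> merged; set of 1 now {1, 4}
Step 6: find(1) -> no change; set of 1 is {1, 4}
Step 7: union(1, 2) -> merged; set of 1 now {0, 1, 2, 4, 5}
Step 8: find(5) -> no change; set of 5 is {0, 1, 2, 4, 5}
Step 9: find(1) -> no change; set of 1 is {0, 1, 2, 4, 5}
Step 10: union(0, 2) -> already same set; set of 0 now {0, 1, 2, 4, 5}
Step 11: find(1) -> no change; set of 1 is {0, 1, 2, 4, 5}
Step 12: union(1, 5) -> already same set; set of 1 now {0, 1, 2, 4, 5}
Step 13: union(0, 4) -> already same set; set of 0 now {0, 1, 2, 4, 5}
Step 14: union(5, 2) -> already same set; set of 5 now {0, 1, 2, 4, 5}
Step 15: find(4) -> no change; set of 4 is {0, 1, 2, 4, 5}
Step 16: find(0) -> no change; set of 0 is {0, 1, 2, 4, 5}
Step 17: union(1, 4) -> already same set; set of 1 now {0, 1, 2, 4, 5}
Step 18: find(1) -> no change; set of 1 is {0, 1, 2, 4, 5}
Step 19: find(3) -> no change; set of 3 is {3}
Step 20: union(1, 2) -> already same set; set of 1 now {0, 1, 2, 4, 5}
Set of 5: {0, 1, 2, 4, 5}; 1 is a member.

Answer: yes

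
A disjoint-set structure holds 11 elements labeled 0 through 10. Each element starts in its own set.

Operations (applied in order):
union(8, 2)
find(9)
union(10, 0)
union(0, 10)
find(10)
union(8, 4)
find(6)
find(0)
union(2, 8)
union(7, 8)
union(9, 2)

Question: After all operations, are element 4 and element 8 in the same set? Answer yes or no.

Step 1: union(8, 2) -> merged; set of 8 now {2, 8}
Step 2: find(9) -> no change; set of 9 is {9}
Step 3: union(10, 0) -> merged; set of 10 now {0, 10}
Step 4: union(0, 10) -> already same set; set of 0 now {0, 10}
Step 5: find(10) -> no change; set of 10 is {0, 10}
Step 6: union(8, 4) -> merged; set of 8 now {2, 4, 8}
Step 7: find(6) -> no change; set of 6 is {6}
Step 8: find(0) -> no change; set of 0 is {0, 10}
Step 9: union(2, 8) -> already same set; set of 2 now {2, 4, 8}
Step 10: union(7, 8) -> merged; set of 7 now {2, 4, 7, 8}
Step 11: union(9, 2) -> merged; set of 9 now {2, 4, 7, 8, 9}
Set of 4: {2, 4, 7, 8, 9}; 8 is a member.

Answer: yes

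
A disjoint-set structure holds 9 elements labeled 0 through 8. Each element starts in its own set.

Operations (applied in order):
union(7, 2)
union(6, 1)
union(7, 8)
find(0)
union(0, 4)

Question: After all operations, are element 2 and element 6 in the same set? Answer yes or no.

Answer: no

Derivation:
Step 1: union(7, 2) -> merged; set of 7 now {2, 7}
Step 2: union(6, 1) -> merged; set of 6 now {1, 6}
Step 3: union(7, 8) -> merged; set of 7 now {2, 7, 8}
Step 4: find(0) -> no change; set of 0 is {0}
Step 5: union(0, 4) -> merged; set of 0 now {0, 4}
Set of 2: {2, 7, 8}; 6 is not a member.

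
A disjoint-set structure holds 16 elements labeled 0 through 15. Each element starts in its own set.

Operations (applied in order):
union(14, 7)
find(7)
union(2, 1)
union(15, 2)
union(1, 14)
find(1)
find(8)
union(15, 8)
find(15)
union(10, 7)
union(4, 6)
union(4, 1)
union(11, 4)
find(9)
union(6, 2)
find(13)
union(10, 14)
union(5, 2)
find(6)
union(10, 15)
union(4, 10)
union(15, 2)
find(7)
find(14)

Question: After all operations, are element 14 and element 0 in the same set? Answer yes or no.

Step 1: union(14, 7) -> merged; set of 14 now {7, 14}
Step 2: find(7) -> no change; set of 7 is {7, 14}
Step 3: union(2, 1) -> merged; set of 2 now {1, 2}
Step 4: union(15, 2) -> merged; set of 15 now {1, 2, 15}
Step 5: union(1, 14) -> merged; set of 1 now {1, 2, 7, 14, 15}
Step 6: find(1) -> no change; set of 1 is {1, 2, 7, 14, 15}
Step 7: find(8) -> no change; set of 8 is {8}
Step 8: union(15, 8) -> merged; set of 15 now {1, 2, 7, 8, 14, 15}
Step 9: find(15) -> no change; set of 15 is {1, 2, 7, 8, 14, 15}
Step 10: union(10, 7) -> merged; set of 10 now {1, 2, 7, 8, 10, 14, 15}
Step 11: union(4, 6) -> merged; set of 4 now {4, 6}
Step 12: union(4, 1) -> merged; set of 4 now {1, 2, 4, 6, 7, 8, 10, 14, 15}
Step 13: union(11, 4) -> merged; set of 11 now {1, 2, 4, 6, 7, 8, 10, 11, 14, 15}
Step 14: find(9) -> no change; set of 9 is {9}
Step 15: union(6, 2) -> already same set; set of 6 now {1, 2, 4, 6, 7, 8, 10, 11, 14, 15}
Step 16: find(13) -> no change; set of 13 is {13}
Step 17: union(10, 14) -> already same set; set of 10 now {1, 2, 4, 6, 7, 8, 10, 11, 14, 15}
Step 18: union(5, 2) -> merged; set of 5 now {1, 2, 4, 5, 6, 7, 8, 10, 11, 14, 15}
Step 19: find(6) -> no change; set of 6 is {1, 2, 4, 5, 6, 7, 8, 10, 11, 14, 15}
Step 20: union(10, 15) -> already same set; set of 10 now {1, 2, 4, 5, 6, 7, 8, 10, 11, 14, 15}
Step 21: union(4, 10) -> already same set; set of 4 now {1, 2, 4, 5, 6, 7, 8, 10, 11, 14, 15}
Step 22: union(15, 2) -> already same set; set of 15 now {1, 2, 4, 5, 6, 7, 8, 10, 11, 14, 15}
Step 23: find(7) -> no change; set of 7 is {1, 2, 4, 5, 6, 7, 8, 10, 11, 14, 15}
Step 24: find(14) -> no change; set of 14 is {1, 2, 4, 5, 6, 7, 8, 10, 11, 14, 15}
Set of 14: {1, 2, 4, 5, 6, 7, 8, 10, 11, 14, 15}; 0 is not a member.

Answer: no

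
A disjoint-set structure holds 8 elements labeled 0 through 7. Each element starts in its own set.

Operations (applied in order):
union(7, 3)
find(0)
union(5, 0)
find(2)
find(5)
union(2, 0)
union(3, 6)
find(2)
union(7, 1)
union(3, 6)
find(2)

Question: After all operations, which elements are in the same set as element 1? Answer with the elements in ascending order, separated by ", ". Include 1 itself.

Step 1: union(7, 3) -> merged; set of 7 now {3, 7}
Step 2: find(0) -> no change; set of 0 is {0}
Step 3: union(5, 0) -> merged; set of 5 now {0, 5}
Step 4: find(2) -> no change; set of 2 is {2}
Step 5: find(5) -> no change; set of 5 is {0, 5}
Step 6: union(2, 0) -> merged; set of 2 now {0, 2, 5}
Step 7: union(3, 6) -> merged; set of 3 now {3, 6, 7}
Step 8: find(2) -> no change; set of 2 is {0, 2, 5}
Step 9: union(7, 1) -> merged; set of 7 now {1, 3, 6, 7}
Step 10: union(3, 6) -> already same set; set of 3 now {1, 3, 6, 7}
Step 11: find(2) -> no change; set of 2 is {0, 2, 5}
Component of 1: {1, 3, 6, 7}

Answer: 1, 3, 6, 7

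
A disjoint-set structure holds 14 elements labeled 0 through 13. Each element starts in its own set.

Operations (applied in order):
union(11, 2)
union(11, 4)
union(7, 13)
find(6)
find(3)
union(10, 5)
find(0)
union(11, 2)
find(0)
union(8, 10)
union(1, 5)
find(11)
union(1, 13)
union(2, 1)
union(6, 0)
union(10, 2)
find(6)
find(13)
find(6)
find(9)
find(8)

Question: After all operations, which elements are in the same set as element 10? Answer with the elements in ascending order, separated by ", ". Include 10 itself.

Step 1: union(11, 2) -> merged; set of 11 now {2, 11}
Step 2: union(11, 4) -> merged; set of 11 now {2, 4, 11}
Step 3: union(7, 13) -> merged; set of 7 now {7, 13}
Step 4: find(6) -> no change; set of 6 is {6}
Step 5: find(3) -> no change; set of 3 is {3}
Step 6: union(10, 5) -> merged; set of 10 now {5, 10}
Step 7: find(0) -> no change; set of 0 is {0}
Step 8: union(11, 2) -> already same set; set of 11 now {2, 4, 11}
Step 9: find(0) -> no change; set of 0 is {0}
Step 10: union(8, 10) -> merged; set of 8 now {5, 8, 10}
Step 11: union(1, 5) -> merged; set of 1 now {1, 5, 8, 10}
Step 12: find(11) -> no change; set of 11 is {2, 4, 11}
Step 13: union(1, 13) -> merged; set of 1 now {1, 5, 7, 8, 10, 13}
Step 14: union(2, 1) -> merged; set of 2 now {1, 2, 4, 5, 7, 8, 10, 11, 13}
Step 15: union(6, 0) -> merged; set of 6 now {0, 6}
Step 16: union(10, 2) -> already same set; set of 10 now {1, 2, 4, 5, 7, 8, 10, 11, 13}
Step 17: find(6) -> no change; set of 6 is {0, 6}
Step 18: find(13) -> no change; set of 13 is {1, 2, 4, 5, 7, 8, 10, 11, 13}
Step 19: find(6) -> no change; set of 6 is {0, 6}
Step 20: find(9) -> no change; set of 9 is {9}
Step 21: find(8) -> no change; set of 8 is {1, 2, 4, 5, 7, 8, 10, 11, 13}
Component of 10: {1, 2, 4, 5, 7, 8, 10, 11, 13}

Answer: 1, 2, 4, 5, 7, 8, 10, 11, 13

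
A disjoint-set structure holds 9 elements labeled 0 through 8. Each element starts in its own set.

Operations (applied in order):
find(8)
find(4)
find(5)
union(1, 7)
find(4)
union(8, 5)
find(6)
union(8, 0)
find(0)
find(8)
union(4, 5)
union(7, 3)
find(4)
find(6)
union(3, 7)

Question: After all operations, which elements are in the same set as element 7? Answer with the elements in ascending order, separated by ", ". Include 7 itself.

Answer: 1, 3, 7

Derivation:
Step 1: find(8) -> no change; set of 8 is {8}
Step 2: find(4) -> no change; set of 4 is {4}
Step 3: find(5) -> no change; set of 5 is {5}
Step 4: union(1, 7) -> merged; set of 1 now {1, 7}
Step 5: find(4) -> no change; set of 4 is {4}
Step 6: union(8, 5) -> merged; set of 8 now {5, 8}
Step 7: find(6) -> no change; set of 6 is {6}
Step 8: union(8, 0) -> merged; set of 8 now {0, 5, 8}
Step 9: find(0) -> no change; set of 0 is {0, 5, 8}
Step 10: find(8) -> no change; set of 8 is {0, 5, 8}
Step 11: union(4, 5) -> merged; set of 4 now {0, 4, 5, 8}
Step 12: union(7, 3) -> merged; set of 7 now {1, 3, 7}
Step 13: find(4) -> no change; set of 4 is {0, 4, 5, 8}
Step 14: find(6) -> no change; set of 6 is {6}
Step 15: union(3, 7) -> already same set; set of 3 now {1, 3, 7}
Component of 7: {1, 3, 7}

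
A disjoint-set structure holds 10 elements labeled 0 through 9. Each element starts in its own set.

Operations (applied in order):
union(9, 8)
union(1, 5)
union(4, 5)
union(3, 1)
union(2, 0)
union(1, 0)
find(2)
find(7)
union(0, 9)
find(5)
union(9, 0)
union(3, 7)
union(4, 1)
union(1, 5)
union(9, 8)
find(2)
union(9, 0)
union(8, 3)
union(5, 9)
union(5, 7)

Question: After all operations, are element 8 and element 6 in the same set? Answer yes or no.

Step 1: union(9, 8) -> merged; set of 9 now {8, 9}
Step 2: union(1, 5) -> merged; set of 1 now {1, 5}
Step 3: union(4, 5) -> merged; set of 4 now {1, 4, 5}
Step 4: union(3, 1) -> merged; set of 3 now {1, 3, 4, 5}
Step 5: union(2, 0) -> merged; set of 2 now {0, 2}
Step 6: union(1, 0) -> merged; set of 1 now {0, 1, 2, 3, 4, 5}
Step 7: find(2) -> no change; set of 2 is {0, 1, 2, 3, 4, 5}
Step 8: find(7) -> no change; set of 7 is {7}
Step 9: union(0, 9) -> merged; set of 0 now {0, 1, 2, 3, 4, 5, 8, 9}
Step 10: find(5) -> no change; set of 5 is {0, 1, 2, 3, 4, 5, 8, 9}
Step 11: union(9, 0) -> already same set; set of 9 now {0, 1, 2, 3, 4, 5, 8, 9}
Step 12: union(3, 7) -> merged; set of 3 now {0, 1, 2, 3, 4, 5, 7, 8, 9}
Step 13: union(4, 1) -> already same set; set of 4 now {0, 1, 2, 3, 4, 5, 7, 8, 9}
Step 14: union(1, 5) -> already same set; set of 1 now {0, 1, 2, 3, 4, 5, 7, 8, 9}
Step 15: union(9, 8) -> already same set; set of 9 now {0, 1, 2, 3, 4, 5, 7, 8, 9}
Step 16: find(2) -> no change; set of 2 is {0, 1, 2, 3, 4, 5, 7, 8, 9}
Step 17: union(9, 0) -> already same set; set of 9 now {0, 1, 2, 3, 4, 5, 7, 8, 9}
Step 18: union(8, 3) -> already same set; set of 8 now {0, 1, 2, 3, 4, 5, 7, 8, 9}
Step 19: union(5, 9) -> already same set; set of 5 now {0, 1, 2, 3, 4, 5, 7, 8, 9}
Step 20: union(5, 7) -> already same set; set of 5 now {0, 1, 2, 3, 4, 5, 7, 8, 9}
Set of 8: {0, 1, 2, 3, 4, 5, 7, 8, 9}; 6 is not a member.

Answer: no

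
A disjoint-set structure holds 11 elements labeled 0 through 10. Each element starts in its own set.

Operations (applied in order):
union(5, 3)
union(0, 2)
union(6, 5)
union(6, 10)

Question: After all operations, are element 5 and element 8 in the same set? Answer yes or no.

Answer: no

Derivation:
Step 1: union(5, 3) -> merged; set of 5 now {3, 5}
Step 2: union(0, 2) -> merged; set of 0 now {0, 2}
Step 3: union(6, 5) -> merged; set of 6 now {3, 5, 6}
Step 4: union(6, 10) -> merged; set of 6 now {3, 5, 6, 10}
Set of 5: {3, 5, 6, 10}; 8 is not a member.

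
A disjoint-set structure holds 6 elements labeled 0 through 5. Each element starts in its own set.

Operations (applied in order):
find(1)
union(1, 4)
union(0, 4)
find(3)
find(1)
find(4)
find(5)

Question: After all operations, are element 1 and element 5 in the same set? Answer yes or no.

Step 1: find(1) -> no change; set of 1 is {1}
Step 2: union(1, 4) -> merged; set of 1 now {1, 4}
Step 3: union(0, 4) -> merged; set of 0 now {0, 1, 4}
Step 4: find(3) -> no change; set of 3 is {3}
Step 5: find(1) -> no change; set of 1 is {0, 1, 4}
Step 6: find(4) -> no change; set of 4 is {0, 1, 4}
Step 7: find(5) -> no change; set of 5 is {5}
Set of 1: {0, 1, 4}; 5 is not a member.

Answer: no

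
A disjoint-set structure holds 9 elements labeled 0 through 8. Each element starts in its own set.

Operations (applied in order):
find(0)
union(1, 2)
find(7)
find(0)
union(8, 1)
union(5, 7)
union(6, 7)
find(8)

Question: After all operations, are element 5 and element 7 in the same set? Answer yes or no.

Step 1: find(0) -> no change; set of 0 is {0}
Step 2: union(1, 2) -> merged; set of 1 now {1, 2}
Step 3: find(7) -> no change; set of 7 is {7}
Step 4: find(0) -> no change; set of 0 is {0}
Step 5: union(8, 1) -> merged; set of 8 now {1, 2, 8}
Step 6: union(5, 7) -> merged; set of 5 now {5, 7}
Step 7: union(6, 7) -> merged; set of 6 now {5, 6, 7}
Step 8: find(8) -> no change; set of 8 is {1, 2, 8}
Set of 5: {5, 6, 7}; 7 is a member.

Answer: yes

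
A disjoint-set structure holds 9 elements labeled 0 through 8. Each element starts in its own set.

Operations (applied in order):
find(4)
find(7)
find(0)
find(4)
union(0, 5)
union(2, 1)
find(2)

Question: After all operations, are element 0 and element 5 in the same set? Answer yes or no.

Step 1: find(4) -> no change; set of 4 is {4}
Step 2: find(7) -> no change; set of 7 is {7}
Step 3: find(0) -> no change; set of 0 is {0}
Step 4: find(4) -> no change; set of 4 is {4}
Step 5: union(0, 5) -> merged; set of 0 now {0, 5}
Step 6: union(2, 1) -> merged; set of 2 now {1, 2}
Step 7: find(2) -> no change; set of 2 is {1, 2}
Set of 0: {0, 5}; 5 is a member.

Answer: yes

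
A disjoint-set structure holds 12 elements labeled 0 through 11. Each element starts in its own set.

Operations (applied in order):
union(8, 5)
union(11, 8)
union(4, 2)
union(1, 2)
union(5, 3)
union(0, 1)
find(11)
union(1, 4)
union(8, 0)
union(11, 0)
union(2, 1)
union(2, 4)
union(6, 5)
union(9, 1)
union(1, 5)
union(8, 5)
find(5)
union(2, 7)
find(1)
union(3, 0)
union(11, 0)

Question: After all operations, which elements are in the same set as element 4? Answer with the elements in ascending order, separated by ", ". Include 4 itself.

Answer: 0, 1, 2, 3, 4, 5, 6, 7, 8, 9, 11

Derivation:
Step 1: union(8, 5) -> merged; set of 8 now {5, 8}
Step 2: union(11, 8) -> merged; set of 11 now {5, 8, 11}
Step 3: union(4, 2) -> merged; set of 4 now {2, 4}
Step 4: union(1, 2) -> merged; set of 1 now {1, 2, 4}
Step 5: union(5, 3) -> merged; set of 5 now {3, 5, 8, 11}
Step 6: union(0, 1) -> merged; set of 0 now {0, 1, 2, 4}
Step 7: find(11) -> no change; set of 11 is {3, 5, 8, 11}
Step 8: union(1, 4) -> already same set; set of 1 now {0, 1, 2, 4}
Step 9: union(8, 0) -> merged; set of 8 now {0, 1, 2, 3, 4, 5, 8, 11}
Step 10: union(11, 0) -> already same set; set of 11 now {0, 1, 2, 3, 4, 5, 8, 11}
Step 11: union(2, 1) -> already same set; set of 2 now {0, 1, 2, 3, 4, 5, 8, 11}
Step 12: union(2, 4) -> already same set; set of 2 now {0, 1, 2, 3, 4, 5, 8, 11}
Step 13: union(6, 5) -> merged; set of 6 now {0, 1, 2, 3, 4, 5, 6, 8, 11}
Step 14: union(9, 1) -> merged; set of 9 now {0, 1, 2, 3, 4, 5, 6, 8, 9, 11}
Step 15: union(1, 5) -> already same set; set of 1 now {0, 1, 2, 3, 4, 5, 6, 8, 9, 11}
Step 16: union(8, 5) -> already same set; set of 8 now {0, 1, 2, 3, 4, 5, 6, 8, 9, 11}
Step 17: find(5) -> no change; set of 5 is {0, 1, 2, 3, 4, 5, 6, 8, 9, 11}
Step 18: union(2, 7) -> merged; set of 2 now {0, 1, 2, 3, 4, 5, 6, 7, 8, 9, 11}
Step 19: find(1) -> no change; set of 1 is {0, 1, 2, 3, 4, 5, 6, 7, 8, 9, 11}
Step 20: union(3, 0) -> already same set; set of 3 now {0, 1, 2, 3, 4, 5, 6, 7, 8, 9, 11}
Step 21: union(11, 0) -> already same set; set of 11 now {0, 1, 2, 3, 4, 5, 6, 7, 8, 9, 11}
Component of 4: {0, 1, 2, 3, 4, 5, 6, 7, 8, 9, 11}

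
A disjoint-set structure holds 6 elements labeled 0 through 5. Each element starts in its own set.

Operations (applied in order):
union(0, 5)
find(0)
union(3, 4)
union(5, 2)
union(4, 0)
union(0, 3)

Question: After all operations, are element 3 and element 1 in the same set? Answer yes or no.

Answer: no

Derivation:
Step 1: union(0, 5) -> merged; set of 0 now {0, 5}
Step 2: find(0) -> no change; set of 0 is {0, 5}
Step 3: union(3, 4) -> merged; set of 3 now {3, 4}
Step 4: union(5, 2) -> merged; set of 5 now {0, 2, 5}
Step 5: union(4, 0) -> merged; set of 4 now {0, 2, 3, 4, 5}
Step 6: union(0, 3) -> already same set; set of 0 now {0, 2, 3, 4, 5}
Set of 3: {0, 2, 3, 4, 5}; 1 is not a member.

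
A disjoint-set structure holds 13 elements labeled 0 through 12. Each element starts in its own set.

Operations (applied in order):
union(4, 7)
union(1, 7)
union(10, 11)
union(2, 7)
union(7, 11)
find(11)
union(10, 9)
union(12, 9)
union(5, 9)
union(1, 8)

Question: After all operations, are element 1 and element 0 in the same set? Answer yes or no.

Step 1: union(4, 7) -> merged; set of 4 now {4, 7}
Step 2: union(1, 7) -> merged; set of 1 now {1, 4, 7}
Step 3: union(10, 11) -> merged; set of 10 now {10, 11}
Step 4: union(2, 7) -> merged; set of 2 now {1, 2, 4, 7}
Step 5: union(7, 11) -> merged; set of 7 now {1, 2, 4, 7, 10, 11}
Step 6: find(11) -> no change; set of 11 is {1, 2, 4, 7, 10, 11}
Step 7: union(10, 9) -> merged; set of 10 now {1, 2, 4, 7, 9, 10, 11}
Step 8: union(12, 9) -> merged; set of 12 now {1, 2, 4, 7, 9, 10, 11, 12}
Step 9: union(5, 9) -> merged; set of 5 now {1, 2, 4, 5, 7, 9, 10, 11, 12}
Step 10: union(1, 8) -> merged; set of 1 now {1, 2, 4, 5, 7, 8, 9, 10, 11, 12}
Set of 1: {1, 2, 4, 5, 7, 8, 9, 10, 11, 12}; 0 is not a member.

Answer: no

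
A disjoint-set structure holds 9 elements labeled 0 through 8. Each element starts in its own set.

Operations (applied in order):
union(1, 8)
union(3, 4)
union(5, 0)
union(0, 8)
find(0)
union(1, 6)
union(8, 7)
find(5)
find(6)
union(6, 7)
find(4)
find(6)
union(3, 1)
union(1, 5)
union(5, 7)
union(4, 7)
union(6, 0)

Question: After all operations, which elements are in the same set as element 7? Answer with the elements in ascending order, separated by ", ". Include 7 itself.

Answer: 0, 1, 3, 4, 5, 6, 7, 8

Derivation:
Step 1: union(1, 8) -> merged; set of 1 now {1, 8}
Step 2: union(3, 4) -> merged; set of 3 now {3, 4}
Step 3: union(5, 0) -> merged; set of 5 now {0, 5}
Step 4: union(0, 8) -> merged; set of 0 now {0, 1, 5, 8}
Step 5: find(0) -> no change; set of 0 is {0, 1, 5, 8}
Step 6: union(1, 6) -> merged; set of 1 now {0, 1, 5, 6, 8}
Step 7: union(8, 7) -> merged; set of 8 now {0, 1, 5, 6, 7, 8}
Step 8: find(5) -> no change; set of 5 is {0, 1, 5, 6, 7, 8}
Step 9: find(6) -> no change; set of 6 is {0, 1, 5, 6, 7, 8}
Step 10: union(6, 7) -> already same set; set of 6 now {0, 1, 5, 6, 7, 8}
Step 11: find(4) -> no change; set of 4 is {3, 4}
Step 12: find(6) -> no change; set of 6 is {0, 1, 5, 6, 7, 8}
Step 13: union(3, 1) -> merged; set of 3 now {0, 1, 3, 4, 5, 6, 7, 8}
Step 14: union(1, 5) -> already same set; set of 1 now {0, 1, 3, 4, 5, 6, 7, 8}
Step 15: union(5, 7) -> already same set; set of 5 now {0, 1, 3, 4, 5, 6, 7, 8}
Step 16: union(4, 7) -> already same set; set of 4 now {0, 1, 3, 4, 5, 6, 7, 8}
Step 17: union(6, 0) -> already same set; set of 6 now {0, 1, 3, 4, 5, 6, 7, 8}
Component of 7: {0, 1, 3, 4, 5, 6, 7, 8}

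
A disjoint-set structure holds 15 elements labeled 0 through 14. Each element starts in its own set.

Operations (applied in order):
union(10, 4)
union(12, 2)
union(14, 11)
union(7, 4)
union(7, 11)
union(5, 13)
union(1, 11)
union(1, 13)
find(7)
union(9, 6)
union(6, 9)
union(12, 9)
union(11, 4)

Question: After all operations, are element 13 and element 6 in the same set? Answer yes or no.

Step 1: union(10, 4) -> merged; set of 10 now {4, 10}
Step 2: union(12, 2) -> merged; set of 12 now {2, 12}
Step 3: union(14, 11) -> merged; set of 14 now {11, 14}
Step 4: union(7, 4) -> merged; set of 7 now {4, 7, 10}
Step 5: union(7, 11) -> merged; set of 7 now {4, 7, 10, 11, 14}
Step 6: union(5, 13) -> merged; set of 5 now {5, 13}
Step 7: union(1, 11) -> merged; set of 1 now {1, 4, 7, 10, 11, 14}
Step 8: union(1, 13) -> merged; set of 1 now {1, 4, 5, 7, 10, 11, 13, 14}
Step 9: find(7) -> no change; set of 7 is {1, 4, 5, 7, 10, 11, 13, 14}
Step 10: union(9, 6) -> merged; set of 9 now {6, 9}
Step 11: union(6, 9) -> already same set; set of 6 now {6, 9}
Step 12: union(12, 9) -> merged; set of 12 now {2, 6, 9, 12}
Step 13: union(11, 4) -> already same set; set of 11 now {1, 4, 5, 7, 10, 11, 13, 14}
Set of 13: {1, 4, 5, 7, 10, 11, 13, 14}; 6 is not a member.

Answer: no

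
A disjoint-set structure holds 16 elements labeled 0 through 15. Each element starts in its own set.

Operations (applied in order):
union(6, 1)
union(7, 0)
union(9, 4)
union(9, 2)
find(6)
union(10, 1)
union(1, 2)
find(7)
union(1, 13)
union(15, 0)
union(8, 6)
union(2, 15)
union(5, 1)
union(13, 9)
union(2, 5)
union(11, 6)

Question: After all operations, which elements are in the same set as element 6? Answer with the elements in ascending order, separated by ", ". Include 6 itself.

Answer: 0, 1, 2, 4, 5, 6, 7, 8, 9, 10, 11, 13, 15

Derivation:
Step 1: union(6, 1) -> merged; set of 6 now {1, 6}
Step 2: union(7, 0) -> merged; set of 7 now {0, 7}
Step 3: union(9, 4) -> merged; set of 9 now {4, 9}
Step 4: union(9, 2) -> merged; set of 9 now {2, 4, 9}
Step 5: find(6) -> no change; set of 6 is {1, 6}
Step 6: union(10, 1) -> merged; set of 10 now {1, 6, 10}
Step 7: union(1, 2) -> merged; set of 1 now {1, 2, 4, 6, 9, 10}
Step 8: find(7) -> no change; set of 7 is {0, 7}
Step 9: union(1, 13) -> merged; set of 1 now {1, 2, 4, 6, 9, 10, 13}
Step 10: union(15, 0) -> merged; set of 15 now {0, 7, 15}
Step 11: union(8, 6) -> merged; set of 8 now {1, 2, 4, 6, 8, 9, 10, 13}
Step 12: union(2, 15) -> merged; set of 2 now {0, 1, 2, 4, 6, 7, 8, 9, 10, 13, 15}
Step 13: union(5, 1) -> merged; set of 5 now {0, 1, 2, 4, 5, 6, 7, 8, 9, 10, 13, 15}
Step 14: union(13, 9) -> already same set; set of 13 now {0, 1, 2, 4, 5, 6, 7, 8, 9, 10, 13, 15}
Step 15: union(2, 5) -> already same set; set of 2 now {0, 1, 2, 4, 5, 6, 7, 8, 9, 10, 13, 15}
Step 16: union(11, 6) -> merged; set of 11 now {0, 1, 2, 4, 5, 6, 7, 8, 9, 10, 11, 13, 15}
Component of 6: {0, 1, 2, 4, 5, 6, 7, 8, 9, 10, 11, 13, 15}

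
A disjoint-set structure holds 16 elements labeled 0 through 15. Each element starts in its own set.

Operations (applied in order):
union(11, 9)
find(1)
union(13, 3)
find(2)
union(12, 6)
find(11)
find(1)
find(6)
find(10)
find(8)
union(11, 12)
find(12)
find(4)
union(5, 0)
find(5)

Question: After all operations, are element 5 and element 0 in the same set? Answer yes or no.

Step 1: union(11, 9) -> merged; set of 11 now {9, 11}
Step 2: find(1) -> no change; set of 1 is {1}
Step 3: union(13, 3) -> merged; set of 13 now {3, 13}
Step 4: find(2) -> no change; set of 2 is {2}
Step 5: union(12, 6) -> merged; set of 12 now {6, 12}
Step 6: find(11) -> no change; set of 11 is {9, 11}
Step 7: find(1) -> no change; set of 1 is {1}
Step 8: find(6) -> no change; set of 6 is {6, 12}
Step 9: find(10) -> no change; set of 10 is {10}
Step 10: find(8) -> no change; set of 8 is {8}
Step 11: union(11, 12) -> merged; set of 11 now {6, 9, 11, 12}
Step 12: find(12) -> no change; set of 12 is {6, 9, 11, 12}
Step 13: find(4) -> no change; set of 4 is {4}
Step 14: union(5, 0) -> merged; set of 5 now {0, 5}
Step 15: find(5) -> no change; set of 5 is {0, 5}
Set of 5: {0, 5}; 0 is a member.

Answer: yes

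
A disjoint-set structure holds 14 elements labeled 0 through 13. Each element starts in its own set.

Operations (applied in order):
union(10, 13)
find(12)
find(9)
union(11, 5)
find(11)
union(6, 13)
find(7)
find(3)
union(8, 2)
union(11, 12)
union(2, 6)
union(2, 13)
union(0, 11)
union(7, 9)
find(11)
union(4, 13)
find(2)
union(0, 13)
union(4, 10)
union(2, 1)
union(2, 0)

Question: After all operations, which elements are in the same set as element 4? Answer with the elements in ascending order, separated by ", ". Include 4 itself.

Step 1: union(10, 13) -> merged; set of 10 now {10, 13}
Step 2: find(12) -> no change; set of 12 is {12}
Step 3: find(9) -> no change; set of 9 is {9}
Step 4: union(11, 5) -> merged; set of 11 now {5, 11}
Step 5: find(11) -> no change; set of 11 is {5, 11}
Step 6: union(6, 13) -> merged; set of 6 now {6, 10, 13}
Step 7: find(7) -> no change; set of 7 is {7}
Step 8: find(3) -> no change; set of 3 is {3}
Step 9: union(8, 2) -> merged; set of 8 now {2, 8}
Step 10: union(11, 12) -> merged; set of 11 now {5, 11, 12}
Step 11: union(2, 6) -> merged; set of 2 now {2, 6, 8, 10, 13}
Step 12: union(2, 13) -> already same set; set of 2 now {2, 6, 8, 10, 13}
Step 13: union(0, 11) -> merged; set of 0 now {0, 5, 11, 12}
Step 14: union(7, 9) -> merged; set of 7 now {7, 9}
Step 15: find(11) -> no change; set of 11 is {0, 5, 11, 12}
Step 16: union(4, 13) -> merged; set of 4 now {2, 4, 6, 8, 10, 13}
Step 17: find(2) -> no change; set of 2 is {2, 4, 6, 8, 10, 13}
Step 18: union(0, 13) -> merged; set of 0 now {0, 2, 4, 5, 6, 8, 10, 11, 12, 13}
Step 19: union(4, 10) -> already same set; set of 4 now {0, 2, 4, 5, 6, 8, 10, 11, 12, 13}
Step 20: union(2, 1) -> merged; set of 2 now {0, 1, 2, 4, 5, 6, 8, 10, 11, 12, 13}
Step 21: union(2, 0) -> already same set; set of 2 now {0, 1, 2, 4, 5, 6, 8, 10, 11, 12, 13}
Component of 4: {0, 1, 2, 4, 5, 6, 8, 10, 11, 12, 13}

Answer: 0, 1, 2, 4, 5, 6, 8, 10, 11, 12, 13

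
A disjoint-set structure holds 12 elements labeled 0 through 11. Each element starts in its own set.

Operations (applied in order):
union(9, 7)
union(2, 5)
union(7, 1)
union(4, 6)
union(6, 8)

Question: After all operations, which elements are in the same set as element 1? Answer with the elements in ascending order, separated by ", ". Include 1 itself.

Step 1: union(9, 7) -> merged; set of 9 now {7, 9}
Step 2: union(2, 5) -> merged; set of 2 now {2, 5}
Step 3: union(7, 1) -> merged; set of 7 now {1, 7, 9}
Step 4: union(4, 6) -> merged; set of 4 now {4, 6}
Step 5: union(6, 8) -> merged; set of 6 now {4, 6, 8}
Component of 1: {1, 7, 9}

Answer: 1, 7, 9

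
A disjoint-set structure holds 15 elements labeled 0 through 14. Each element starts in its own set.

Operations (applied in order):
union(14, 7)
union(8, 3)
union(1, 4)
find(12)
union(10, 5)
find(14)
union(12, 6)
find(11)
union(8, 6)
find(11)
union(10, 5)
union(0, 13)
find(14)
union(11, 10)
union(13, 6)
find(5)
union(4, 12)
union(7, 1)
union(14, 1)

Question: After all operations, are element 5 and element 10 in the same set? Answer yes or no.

Step 1: union(14, 7) -> merged; set of 14 now {7, 14}
Step 2: union(8, 3) -> merged; set of 8 now {3, 8}
Step 3: union(1, 4) -> merged; set of 1 now {1, 4}
Step 4: find(12) -> no change; set of 12 is {12}
Step 5: union(10, 5) -> merged; set of 10 now {5, 10}
Step 6: find(14) -> no change; set of 14 is {7, 14}
Step 7: union(12, 6) -> merged; set of 12 now {6, 12}
Step 8: find(11) -> no change; set of 11 is {11}
Step 9: union(8, 6) -> merged; set of 8 now {3, 6, 8, 12}
Step 10: find(11) -> no change; set of 11 is {11}
Step 11: union(10, 5) -> already same set; set of 10 now {5, 10}
Step 12: union(0, 13) -> merged; set of 0 now {0, 13}
Step 13: find(14) -> no change; set of 14 is {7, 14}
Step 14: union(11, 10) -> merged; set of 11 now {5, 10, 11}
Step 15: union(13, 6) -> merged; set of 13 now {0, 3, 6, 8, 12, 13}
Step 16: find(5) -> no change; set of 5 is {5, 10, 11}
Step 17: union(4, 12) -> merged; set of 4 now {0, 1, 3, 4, 6, 8, 12, 13}
Step 18: union(7, 1) -> merged; set of 7 now {0, 1, 3, 4, 6, 7, 8, 12, 13, 14}
Step 19: union(14, 1) -> already same set; set of 14 now {0, 1, 3, 4, 6, 7, 8, 12, 13, 14}
Set of 5: {5, 10, 11}; 10 is a member.

Answer: yes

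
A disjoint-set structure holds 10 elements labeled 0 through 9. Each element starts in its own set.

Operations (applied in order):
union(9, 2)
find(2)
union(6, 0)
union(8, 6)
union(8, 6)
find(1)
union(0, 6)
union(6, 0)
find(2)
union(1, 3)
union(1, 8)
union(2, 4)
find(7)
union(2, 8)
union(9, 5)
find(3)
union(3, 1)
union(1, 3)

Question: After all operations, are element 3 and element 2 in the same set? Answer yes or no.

Answer: yes

Derivation:
Step 1: union(9, 2) -> merged; set of 9 now {2, 9}
Step 2: find(2) -> no change; set of 2 is {2, 9}
Step 3: union(6, 0) -> merged; set of 6 now {0, 6}
Step 4: union(8, 6) -> merged; set of 8 now {0, 6, 8}
Step 5: union(8, 6) -> already same set; set of 8 now {0, 6, 8}
Step 6: find(1) -> no change; set of 1 is {1}
Step 7: union(0, 6) -> already same set; set of 0 now {0, 6, 8}
Step 8: union(6, 0) -> already same set; set of 6 now {0, 6, 8}
Step 9: find(2) -> no change; set of 2 is {2, 9}
Step 10: union(1, 3) -> merged; set of 1 now {1, 3}
Step 11: union(1, 8) -> merged; set of 1 now {0, 1, 3, 6, 8}
Step 12: union(2, 4) -> merged; set of 2 now {2, 4, 9}
Step 13: find(7) -> no change; set of 7 is {7}
Step 14: union(2, 8) -> merged; set of 2 now {0, 1, 2, 3, 4, 6, 8, 9}
Step 15: union(9, 5) -> merged; set of 9 now {0, 1, 2, 3, 4, 5, 6, 8, 9}
Step 16: find(3) -> no change; set of 3 is {0, 1, 2, 3, 4, 5, 6, 8, 9}
Step 17: union(3, 1) -> already same set; set of 3 now {0, 1, 2, 3, 4, 5, 6, 8, 9}
Step 18: union(1, 3) -> already same set; set of 1 now {0, 1, 2, 3, 4, 5, 6, 8, 9}
Set of 3: {0, 1, 2, 3, 4, 5, 6, 8, 9}; 2 is a member.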